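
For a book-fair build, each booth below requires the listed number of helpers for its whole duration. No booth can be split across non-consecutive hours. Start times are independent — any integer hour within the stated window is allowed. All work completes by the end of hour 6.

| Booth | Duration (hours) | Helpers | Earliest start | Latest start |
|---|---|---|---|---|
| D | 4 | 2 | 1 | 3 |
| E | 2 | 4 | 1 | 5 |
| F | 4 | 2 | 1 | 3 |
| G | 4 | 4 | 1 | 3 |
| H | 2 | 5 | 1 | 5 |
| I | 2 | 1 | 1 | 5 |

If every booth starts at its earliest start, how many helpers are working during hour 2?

18

At early start, hour 2 has: D, E, F, G, H, I.
Demand: 2 + 4 + 2 + 4 + 5 + 1 = 18.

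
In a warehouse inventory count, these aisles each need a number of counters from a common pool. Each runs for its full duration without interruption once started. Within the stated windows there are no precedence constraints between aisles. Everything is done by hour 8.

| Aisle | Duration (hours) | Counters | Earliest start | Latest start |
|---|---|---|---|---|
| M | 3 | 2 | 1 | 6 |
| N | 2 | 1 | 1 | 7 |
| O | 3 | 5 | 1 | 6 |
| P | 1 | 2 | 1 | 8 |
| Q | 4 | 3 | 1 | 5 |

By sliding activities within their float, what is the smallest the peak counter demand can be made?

5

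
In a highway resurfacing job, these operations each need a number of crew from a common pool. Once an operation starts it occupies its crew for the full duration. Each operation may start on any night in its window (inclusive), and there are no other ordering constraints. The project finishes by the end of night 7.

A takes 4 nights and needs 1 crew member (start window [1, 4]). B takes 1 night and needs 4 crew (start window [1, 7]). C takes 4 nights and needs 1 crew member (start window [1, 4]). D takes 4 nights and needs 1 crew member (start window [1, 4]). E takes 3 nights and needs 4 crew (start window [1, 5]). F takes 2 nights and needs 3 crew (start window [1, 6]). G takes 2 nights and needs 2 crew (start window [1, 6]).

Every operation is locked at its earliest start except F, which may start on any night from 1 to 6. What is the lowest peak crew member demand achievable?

13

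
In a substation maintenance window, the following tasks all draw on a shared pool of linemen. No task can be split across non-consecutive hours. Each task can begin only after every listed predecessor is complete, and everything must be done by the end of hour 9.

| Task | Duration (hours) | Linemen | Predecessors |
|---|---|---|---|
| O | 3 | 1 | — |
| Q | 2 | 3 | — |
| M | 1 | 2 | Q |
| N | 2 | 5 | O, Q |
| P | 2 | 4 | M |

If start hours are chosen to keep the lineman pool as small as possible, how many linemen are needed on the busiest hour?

5

Early-start (O@1, Q@1, M@3, N@4, P@4) gives peak 9: h1:4  h2:4  h3:3  h4:9  h5:9  h6:0  h7:0  h8:0  h9:0.
Shift P→6.
Schedule O@1, Q@1, M@3, N@4, P@6: h1:4  h2:4  h3:3  h4:5  h5:5  h6:4  h7:4  h8:0  h9:0 — peak 5.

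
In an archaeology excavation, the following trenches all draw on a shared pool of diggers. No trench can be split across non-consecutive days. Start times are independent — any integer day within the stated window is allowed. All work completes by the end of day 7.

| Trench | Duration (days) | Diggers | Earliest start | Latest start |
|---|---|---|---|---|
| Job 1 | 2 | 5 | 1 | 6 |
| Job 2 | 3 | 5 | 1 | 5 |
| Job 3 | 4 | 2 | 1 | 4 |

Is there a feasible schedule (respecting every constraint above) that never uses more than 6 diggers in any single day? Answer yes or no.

no

The minimum achievable peak is 7; 6 < 7, so no feasible schedule stays within the cap.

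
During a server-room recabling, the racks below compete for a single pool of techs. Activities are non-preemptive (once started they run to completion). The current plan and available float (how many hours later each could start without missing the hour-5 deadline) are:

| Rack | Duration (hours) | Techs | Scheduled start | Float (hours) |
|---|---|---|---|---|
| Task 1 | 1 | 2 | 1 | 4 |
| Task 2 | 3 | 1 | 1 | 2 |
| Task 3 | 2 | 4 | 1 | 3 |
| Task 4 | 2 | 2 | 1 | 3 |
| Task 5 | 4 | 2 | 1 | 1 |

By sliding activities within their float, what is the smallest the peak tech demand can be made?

6

Early-start (Task 1@1, Task 2@1, Task 3@1, Task 4@1, Task 5@1) gives peak 11: h1:11  h2:9  h3:3  h4:2  h5:0.
Shift Task 3→4, Task 5→2.
Schedule Task 1@1, Task 2@1, Task 3@4, Task 4@1, Task 5@2: h1:5  h2:5  h3:3  h4:6  h5:6 — peak 6.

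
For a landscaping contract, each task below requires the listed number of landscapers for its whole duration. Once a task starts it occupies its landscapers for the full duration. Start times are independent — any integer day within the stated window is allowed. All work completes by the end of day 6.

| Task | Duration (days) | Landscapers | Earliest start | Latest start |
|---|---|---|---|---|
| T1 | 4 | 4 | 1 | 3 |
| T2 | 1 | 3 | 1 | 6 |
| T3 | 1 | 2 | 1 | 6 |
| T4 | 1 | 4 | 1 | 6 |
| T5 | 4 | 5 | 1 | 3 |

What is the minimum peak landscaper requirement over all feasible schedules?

9

Early-start (T1@1, T2@1, T3@1, T4@1, T5@1) gives peak 18: d1:18  d2:9  d3:9  d4:9  d5:0  d6:0.
Shift T4→2, T5→3.
Schedule T1@1, T2@1, T3@1, T4@2, T5@3: d1:9  d2:8  d3:9  d4:9  d5:5  d6:5 — peak 9.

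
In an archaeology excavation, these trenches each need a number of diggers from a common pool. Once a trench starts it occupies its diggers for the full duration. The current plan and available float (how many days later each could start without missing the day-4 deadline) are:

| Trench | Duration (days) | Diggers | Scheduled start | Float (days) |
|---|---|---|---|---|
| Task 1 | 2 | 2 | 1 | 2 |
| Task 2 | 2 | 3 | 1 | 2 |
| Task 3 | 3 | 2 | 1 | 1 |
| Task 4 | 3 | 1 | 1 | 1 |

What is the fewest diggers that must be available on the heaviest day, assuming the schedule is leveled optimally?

6

Early-start (Task 1@1, Task 2@1, Task 3@1, Task 4@1) gives peak 8: d1:8  d2:8  d3:3  d4:0.
Shift Task 2→3.
Schedule Task 1@1, Task 2@3, Task 3@1, Task 4@1: d1:5  d2:5  d3:6  d4:3 — peak 6.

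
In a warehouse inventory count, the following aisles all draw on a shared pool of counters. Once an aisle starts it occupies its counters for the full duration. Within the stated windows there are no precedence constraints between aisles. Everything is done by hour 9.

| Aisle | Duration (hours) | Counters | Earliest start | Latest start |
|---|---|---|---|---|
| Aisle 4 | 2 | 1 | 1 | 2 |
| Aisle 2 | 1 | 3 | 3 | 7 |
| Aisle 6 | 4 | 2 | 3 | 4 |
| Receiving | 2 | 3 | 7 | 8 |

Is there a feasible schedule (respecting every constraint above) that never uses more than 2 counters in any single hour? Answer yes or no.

no

Total counter-hours = 19; over 9 hours the average is 19/9 > 2, so some hour must exceed 2.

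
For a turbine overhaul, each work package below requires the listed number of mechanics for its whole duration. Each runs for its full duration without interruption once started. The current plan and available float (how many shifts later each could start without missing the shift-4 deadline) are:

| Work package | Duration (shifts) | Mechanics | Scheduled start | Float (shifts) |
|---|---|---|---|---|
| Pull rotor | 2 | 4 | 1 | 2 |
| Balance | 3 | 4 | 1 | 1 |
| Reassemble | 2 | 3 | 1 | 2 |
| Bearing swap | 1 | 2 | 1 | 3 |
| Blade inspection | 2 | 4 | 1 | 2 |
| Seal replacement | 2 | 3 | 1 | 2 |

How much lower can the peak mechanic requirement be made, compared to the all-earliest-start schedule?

Early-start peak: s1:20  s2:18  s3:4  s4:0 ⇒ 20.
Leveled (Pull rotor@1, Balance@1, Reassemble@1, Bearing swap@4, Blade inspection@3, Seal replacement@3): s1:11  s2:11  s3:11  s4:9 ⇒ 11.
Reduction 20 − 11 = 9.

9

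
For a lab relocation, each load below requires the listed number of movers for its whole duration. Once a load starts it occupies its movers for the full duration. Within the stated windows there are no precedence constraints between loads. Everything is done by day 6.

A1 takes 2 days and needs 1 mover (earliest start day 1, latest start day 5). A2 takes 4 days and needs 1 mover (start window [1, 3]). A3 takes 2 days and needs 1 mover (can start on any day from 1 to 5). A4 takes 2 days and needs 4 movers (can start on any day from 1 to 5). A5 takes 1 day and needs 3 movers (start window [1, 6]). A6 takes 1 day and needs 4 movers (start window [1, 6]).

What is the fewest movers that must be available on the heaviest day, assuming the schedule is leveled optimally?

Early-start (A1@1, A2@1, A3@1, A4@1, A5@1, A6@1) gives peak 14: d1:14  d2:7  d3:1  d4:1  d5:0  d6:0.
Shift A4→3, A5→5, A6→6.
Schedule A1@1, A2@1, A3@1, A4@3, A5@5, A6@6: d1:3  d2:3  d3:5  d4:5  d5:3  d6:4 — peak 5.

5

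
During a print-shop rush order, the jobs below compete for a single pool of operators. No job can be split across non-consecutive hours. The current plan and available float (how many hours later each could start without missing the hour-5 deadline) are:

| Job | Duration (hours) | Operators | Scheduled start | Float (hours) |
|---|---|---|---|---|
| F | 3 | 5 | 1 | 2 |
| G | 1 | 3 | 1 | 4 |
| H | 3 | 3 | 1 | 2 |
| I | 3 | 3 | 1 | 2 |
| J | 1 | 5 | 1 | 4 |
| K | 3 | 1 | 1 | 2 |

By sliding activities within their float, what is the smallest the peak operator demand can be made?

12

Early-start (F@1, G@1, H@1, I@1, J@1, K@1) gives peak 20: h1:20  h2:12  h3:12  h4:0  h5:0.
Shift I→2, J→4.
Schedule F@1, G@1, H@1, I@2, J@4, K@1: h1:12  h2:12  h3:12  h4:8  h5:0 — peak 12.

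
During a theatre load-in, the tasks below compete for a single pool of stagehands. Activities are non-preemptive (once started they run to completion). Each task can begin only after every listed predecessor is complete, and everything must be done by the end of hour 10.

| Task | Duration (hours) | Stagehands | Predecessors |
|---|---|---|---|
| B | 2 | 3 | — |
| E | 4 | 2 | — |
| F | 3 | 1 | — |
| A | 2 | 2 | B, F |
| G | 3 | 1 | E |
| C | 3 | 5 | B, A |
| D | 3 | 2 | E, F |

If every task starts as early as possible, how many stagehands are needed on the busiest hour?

Early-start schedule: B@1, E@1, F@1, A@4, G@5, C@6, D@5.
Load per hour: hour 1: 6, hour 2: 6, hour 3: 3, hour 4: 4, hour 5: 5, hour 6: 8, hour 7: 8, hour 8: 5, hour 9: 0, hour 10: 0.
Peak is 8.

8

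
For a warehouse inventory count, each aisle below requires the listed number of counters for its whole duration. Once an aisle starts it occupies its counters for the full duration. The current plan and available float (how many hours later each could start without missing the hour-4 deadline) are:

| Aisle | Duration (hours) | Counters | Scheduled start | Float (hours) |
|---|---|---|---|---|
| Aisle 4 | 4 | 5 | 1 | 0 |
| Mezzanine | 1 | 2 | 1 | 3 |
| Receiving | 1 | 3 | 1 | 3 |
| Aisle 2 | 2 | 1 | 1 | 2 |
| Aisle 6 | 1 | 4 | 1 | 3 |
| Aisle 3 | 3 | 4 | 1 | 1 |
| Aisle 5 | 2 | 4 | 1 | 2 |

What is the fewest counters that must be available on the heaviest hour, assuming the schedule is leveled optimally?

13

Early-start (Aisle 4@1, Mezzanine@1, Receiving@1, Aisle 2@1, Aisle 6@1, Aisle 3@1, Aisle 5@1) gives peak 23: h1:23  h2:14  h3:9  h4:5.
Shift Receiving→2, Aisle 3→2, Aisle 5→3.
Schedule Aisle 4@1, Mezzanine@1, Receiving@2, Aisle 2@1, Aisle 6@1, Aisle 3@2, Aisle 5@3: h1:12  h2:13  h3:13  h4:13 — peak 13.
Total counter-hours = 51 over 4 hours ⇒ peak ≥ ⌈51/4⌉ = 13, so 13 is optimal.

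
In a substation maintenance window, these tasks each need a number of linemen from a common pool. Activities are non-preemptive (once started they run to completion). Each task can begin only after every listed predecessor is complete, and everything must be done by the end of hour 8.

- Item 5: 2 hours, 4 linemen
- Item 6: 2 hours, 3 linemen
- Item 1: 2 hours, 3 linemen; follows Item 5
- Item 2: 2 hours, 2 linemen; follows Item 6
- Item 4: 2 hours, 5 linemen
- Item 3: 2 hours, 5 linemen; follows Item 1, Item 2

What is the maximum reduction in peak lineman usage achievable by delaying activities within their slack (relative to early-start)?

Early-start peak: h1:12  h2:12  h3:5  h4:5  h5:5  h6:5  h7:0  h8:0 ⇒ 12.
Leveled (Item 5@1, Item 6@1, Item 1@3, Item 2@3, Item 4@5, Item 3@7): h1:7  h2:7  h3:5  h4:5  h5:5  h6:5  h7:5  h8:5 ⇒ 7.
Reduction 12 − 7 = 5.

5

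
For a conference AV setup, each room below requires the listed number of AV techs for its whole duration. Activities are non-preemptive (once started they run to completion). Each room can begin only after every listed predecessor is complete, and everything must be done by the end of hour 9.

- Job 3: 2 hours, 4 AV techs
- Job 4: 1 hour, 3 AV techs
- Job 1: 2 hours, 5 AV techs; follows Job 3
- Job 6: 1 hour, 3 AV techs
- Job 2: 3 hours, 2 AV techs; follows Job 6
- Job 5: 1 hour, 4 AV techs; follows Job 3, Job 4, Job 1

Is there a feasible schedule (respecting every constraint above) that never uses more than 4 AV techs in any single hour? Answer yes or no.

no

The minimum achievable peak is 5; 4 < 5, so no feasible schedule stays within the cap.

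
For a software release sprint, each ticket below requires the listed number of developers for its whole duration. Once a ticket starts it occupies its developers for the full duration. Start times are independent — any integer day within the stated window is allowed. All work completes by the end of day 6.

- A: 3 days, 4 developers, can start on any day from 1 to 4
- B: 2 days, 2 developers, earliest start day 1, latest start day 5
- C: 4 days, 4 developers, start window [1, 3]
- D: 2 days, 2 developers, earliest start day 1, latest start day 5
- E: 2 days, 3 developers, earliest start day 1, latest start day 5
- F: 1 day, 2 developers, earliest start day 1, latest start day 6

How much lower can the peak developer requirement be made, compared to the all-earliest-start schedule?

Early-start peak: d1:17  d2:15  d3:8  d4:4  d5:0  d6:0 ⇒ 17.
Leveled (A@1, B@1, C@3, D@1, E@4, F@6): d1:8  d2:8  d3:8  d4:7  d5:7  d6:6 ⇒ 8.
Reduction 17 − 8 = 9.

9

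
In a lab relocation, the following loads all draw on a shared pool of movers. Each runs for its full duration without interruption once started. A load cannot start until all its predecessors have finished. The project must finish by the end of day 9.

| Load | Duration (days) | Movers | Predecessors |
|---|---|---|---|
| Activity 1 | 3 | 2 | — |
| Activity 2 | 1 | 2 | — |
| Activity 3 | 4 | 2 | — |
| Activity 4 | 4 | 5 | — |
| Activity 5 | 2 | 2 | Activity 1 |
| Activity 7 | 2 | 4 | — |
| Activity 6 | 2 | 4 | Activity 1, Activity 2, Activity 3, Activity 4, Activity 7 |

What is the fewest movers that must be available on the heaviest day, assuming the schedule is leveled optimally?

Early-start (Activity 1@1, Activity 2@1, Activity 3@1, Activity 4@1, Activity 5@4, Activity 7@1, Activity 6@5) gives peak 15: d1:15  d2:13  d3:9  d4:9  d5:6  d6:4  d7:0  d8:0  d9:0.
Shift Activity 3→4, Activity 4→2, Activity 5→8, Activity 7→6, Activity 6→8.
Schedule Activity 1@1, Activity 2@1, Activity 3@4, Activity 4@2, Activity 5@8, Activity 7@6, Activity 6@8: d1:4  d2:7  d3:7  d4:7  d5:7  d6:6  d7:6  d8:6  d9:6 — peak 7.
Total mover-days = 56 over 9 days ⇒ peak ≥ ⌈56/9⌉ = 7, so 7 is optimal.

7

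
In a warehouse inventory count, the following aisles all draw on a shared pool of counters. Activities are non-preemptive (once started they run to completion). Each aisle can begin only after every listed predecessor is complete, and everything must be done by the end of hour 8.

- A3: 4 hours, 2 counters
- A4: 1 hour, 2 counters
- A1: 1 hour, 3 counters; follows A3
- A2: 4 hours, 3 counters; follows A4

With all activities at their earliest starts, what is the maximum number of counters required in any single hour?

Early-start schedule: A3@1, A4@1, A1@5, A2@2.
Load per hour: hour 1: 4, hour 2: 5, hour 3: 5, hour 4: 5, hour 5: 6, hour 6: 0, hour 7: 0, hour 8: 0.
Peak is 6.

6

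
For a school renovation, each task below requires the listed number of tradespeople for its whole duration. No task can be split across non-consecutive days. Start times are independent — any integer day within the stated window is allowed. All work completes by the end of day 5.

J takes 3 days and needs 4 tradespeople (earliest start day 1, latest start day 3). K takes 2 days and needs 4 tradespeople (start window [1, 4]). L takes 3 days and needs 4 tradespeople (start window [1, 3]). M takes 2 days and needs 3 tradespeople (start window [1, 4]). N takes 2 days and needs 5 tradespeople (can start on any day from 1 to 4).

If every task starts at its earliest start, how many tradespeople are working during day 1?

At early start, day 1 has: J, K, L, M, N.
Demand: 4 + 4 + 4 + 3 + 5 = 20.

20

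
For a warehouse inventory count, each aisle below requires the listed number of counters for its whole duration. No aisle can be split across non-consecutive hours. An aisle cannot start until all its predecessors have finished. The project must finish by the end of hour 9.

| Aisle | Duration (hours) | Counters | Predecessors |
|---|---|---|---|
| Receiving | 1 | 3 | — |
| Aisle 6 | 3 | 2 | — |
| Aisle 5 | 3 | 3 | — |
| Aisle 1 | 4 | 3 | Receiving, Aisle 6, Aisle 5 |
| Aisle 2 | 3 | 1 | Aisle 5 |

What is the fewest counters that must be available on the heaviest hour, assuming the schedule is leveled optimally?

Early-start (Receiving@1, Aisle 6@1, Aisle 5@1, Aisle 1@4, Aisle 2@4) gives peak 8: h1:8  h2:5  h3:5  h4:4  h5:4  h6:4  h7:3  h8:0  h9:0.
Shift Aisle 5→2, Aisle 1→5, Aisle 2→5.
Schedule Receiving@1, Aisle 6@1, Aisle 5@2, Aisle 1@5, Aisle 2@5: h1:5  h2:5  h3:5  h4:3  h5:4  h6:4  h7:4  h8:3  h9:0 — peak 5.

5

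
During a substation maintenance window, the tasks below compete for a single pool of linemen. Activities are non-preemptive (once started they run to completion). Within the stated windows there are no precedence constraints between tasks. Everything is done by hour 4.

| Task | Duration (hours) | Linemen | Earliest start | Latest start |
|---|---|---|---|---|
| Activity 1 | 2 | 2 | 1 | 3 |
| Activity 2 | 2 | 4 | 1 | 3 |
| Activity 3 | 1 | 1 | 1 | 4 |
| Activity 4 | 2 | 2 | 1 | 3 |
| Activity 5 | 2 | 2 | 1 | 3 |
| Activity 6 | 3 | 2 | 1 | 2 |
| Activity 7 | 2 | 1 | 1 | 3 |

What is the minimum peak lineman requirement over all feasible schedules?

8

Early-start (Activity 1@1, Activity 2@1, Activity 3@1, Activity 4@1, Activity 5@1, Activity 6@1, Activity 7@1) gives peak 14: h1:14  h2:13  h3:2  h4:0.
Shift Activity 4→3, Activity 5→3, Activity 6→2, Activity 7→3.
Schedule Activity 1@1, Activity 2@1, Activity 3@1, Activity 4@3, Activity 5@3, Activity 6@2, Activity 7@3: h1:7  h2:8  h3:7  h4:7 — peak 8.
Total lineman-hours = 29 over 4 hours ⇒ peak ≥ ⌈29/4⌉ = 8, so 8 is optimal.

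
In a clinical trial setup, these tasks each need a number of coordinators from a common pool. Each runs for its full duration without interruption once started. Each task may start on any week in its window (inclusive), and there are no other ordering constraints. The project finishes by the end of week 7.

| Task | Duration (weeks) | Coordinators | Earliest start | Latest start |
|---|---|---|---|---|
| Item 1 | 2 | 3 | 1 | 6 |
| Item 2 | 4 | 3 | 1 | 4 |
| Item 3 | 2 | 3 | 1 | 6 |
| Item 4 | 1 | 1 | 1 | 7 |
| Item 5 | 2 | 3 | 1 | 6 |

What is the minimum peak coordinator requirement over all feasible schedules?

6

Early-start (Item 1@1, Item 2@1, Item 3@1, Item 4@1, Item 5@1) gives peak 13: w1:13  w2:12  w3:3  w4:3  w5:0  w6:0  w7:0.
Shift Item 3→3, Item 4→5, Item 5→5.
Schedule Item 1@1, Item 2@1, Item 3@3, Item 4@5, Item 5@5: w1:6  w2:6  w3:6  w4:6  w5:4  w6:3  w7:0 — peak 6.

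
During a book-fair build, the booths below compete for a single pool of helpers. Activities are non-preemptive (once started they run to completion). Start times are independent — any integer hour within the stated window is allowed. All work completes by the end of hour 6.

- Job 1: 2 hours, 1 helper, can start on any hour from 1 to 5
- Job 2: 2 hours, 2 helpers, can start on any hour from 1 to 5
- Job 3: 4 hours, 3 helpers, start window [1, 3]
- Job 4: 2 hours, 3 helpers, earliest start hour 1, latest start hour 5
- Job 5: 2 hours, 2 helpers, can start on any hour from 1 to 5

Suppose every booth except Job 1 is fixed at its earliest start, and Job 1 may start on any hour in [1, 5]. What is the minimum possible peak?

Job 1@1: h1:11  h2:11  h3:3  h4:3  h5:0  h6:0 → peak 11
Job 1@2: h1:10  h2:11  h3:4  h4:3  h5:0  h6:0 → peak 11
Job 1@3: h1:10  h2:10  h3:4  h4:4  h5:0  h6:0 → peak 10
Job 1@4: h1:10  h2:10  h3:3  h4:4  h5:1  h6:0 → peak 10
Job 1@5: h1:10  h2:10  h3:3  h4:3  h5:1  h6:1 → peak 10
Best is Job 1@3, peak 10.

10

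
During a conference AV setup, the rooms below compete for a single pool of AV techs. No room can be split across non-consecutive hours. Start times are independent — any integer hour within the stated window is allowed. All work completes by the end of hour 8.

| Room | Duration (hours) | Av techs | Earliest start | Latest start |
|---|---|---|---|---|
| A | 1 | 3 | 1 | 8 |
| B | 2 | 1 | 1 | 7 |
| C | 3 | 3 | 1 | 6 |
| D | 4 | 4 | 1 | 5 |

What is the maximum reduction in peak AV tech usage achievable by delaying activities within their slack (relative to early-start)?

Early-start peak: h1:11  h2:8  h3:7  h4:4  h5:0  h6:0  h7:0  h8:0 ⇒ 11.
Leveled (A@1, B@1, C@2, D@5): h1:4  h2:4  h3:3  h4:3  h5:4  h6:4  h7:4  h8:4 ⇒ 4.
Reduction 11 − 4 = 7.

7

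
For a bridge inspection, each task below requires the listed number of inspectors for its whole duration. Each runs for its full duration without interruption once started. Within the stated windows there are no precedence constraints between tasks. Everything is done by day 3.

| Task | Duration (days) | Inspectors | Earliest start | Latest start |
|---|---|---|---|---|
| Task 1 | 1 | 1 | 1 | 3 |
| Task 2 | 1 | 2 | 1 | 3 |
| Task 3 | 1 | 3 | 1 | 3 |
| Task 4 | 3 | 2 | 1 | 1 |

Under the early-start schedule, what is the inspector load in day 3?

2

At early start, day 3 has: Task 4.
Demand: 2 = 2.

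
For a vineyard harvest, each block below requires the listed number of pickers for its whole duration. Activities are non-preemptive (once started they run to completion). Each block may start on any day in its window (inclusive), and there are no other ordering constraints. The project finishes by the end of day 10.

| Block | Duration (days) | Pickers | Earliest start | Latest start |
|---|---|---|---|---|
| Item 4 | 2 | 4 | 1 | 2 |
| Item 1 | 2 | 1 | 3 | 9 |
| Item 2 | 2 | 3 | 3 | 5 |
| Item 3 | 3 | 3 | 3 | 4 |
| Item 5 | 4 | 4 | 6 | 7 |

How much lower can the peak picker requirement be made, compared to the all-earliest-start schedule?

1

Early-start peak: d1:4  d2:4  d3:7  d4:7  d5:3  d6:4  d7:4  d8:4  d9:4  d10:0 ⇒ 7.
Leveled (Item 4@1, Item 1@3, Item 2@5, Item 3@3, Item 5@7): d1:4  d2:4  d3:4  d4:4  d5:6  d6:3  d7:4  d8:4  d9:4  d10:4 ⇒ 6.
Reduction 7 − 6 = 1.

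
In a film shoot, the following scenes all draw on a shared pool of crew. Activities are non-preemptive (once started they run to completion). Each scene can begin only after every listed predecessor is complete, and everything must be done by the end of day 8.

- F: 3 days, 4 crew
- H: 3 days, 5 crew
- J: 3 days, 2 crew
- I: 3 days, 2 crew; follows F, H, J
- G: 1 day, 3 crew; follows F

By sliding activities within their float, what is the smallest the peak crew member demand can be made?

Schedule F@1, H@1, J@1, I@4, G@4: d1:11  d2:11  d3:11  d4:5  d5:2  d6:2  d7:0  d8:0 — peak 11.

11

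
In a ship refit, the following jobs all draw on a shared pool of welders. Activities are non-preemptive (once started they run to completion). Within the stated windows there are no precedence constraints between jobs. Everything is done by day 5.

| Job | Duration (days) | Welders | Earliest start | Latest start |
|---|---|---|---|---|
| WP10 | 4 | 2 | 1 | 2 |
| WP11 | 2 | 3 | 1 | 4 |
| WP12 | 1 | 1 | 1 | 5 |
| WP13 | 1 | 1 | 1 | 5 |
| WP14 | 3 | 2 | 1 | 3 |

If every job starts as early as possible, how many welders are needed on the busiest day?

9

Early-start schedule: WP10@1, WP11@1, WP12@1, WP13@1, WP14@1.
Load per day: day 1: 9, day 2: 7, day 3: 4, day 4: 2, day 5: 0.
Peak is 9.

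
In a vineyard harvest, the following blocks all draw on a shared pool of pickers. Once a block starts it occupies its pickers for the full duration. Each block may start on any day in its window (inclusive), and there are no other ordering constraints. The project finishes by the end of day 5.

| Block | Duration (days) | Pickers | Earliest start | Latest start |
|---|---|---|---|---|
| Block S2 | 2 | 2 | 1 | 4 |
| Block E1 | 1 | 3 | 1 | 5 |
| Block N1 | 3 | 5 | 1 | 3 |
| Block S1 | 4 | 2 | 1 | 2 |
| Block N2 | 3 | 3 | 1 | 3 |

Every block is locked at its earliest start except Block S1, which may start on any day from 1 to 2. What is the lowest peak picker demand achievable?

13

Block S1@1: d1:15  d2:12  d3:10  d4:2  d5:0 → peak 15
Block S1@2: d1:13  d2:12  d3:10  d4:2  d5:2 → peak 13
Best is Block S1@2, peak 13.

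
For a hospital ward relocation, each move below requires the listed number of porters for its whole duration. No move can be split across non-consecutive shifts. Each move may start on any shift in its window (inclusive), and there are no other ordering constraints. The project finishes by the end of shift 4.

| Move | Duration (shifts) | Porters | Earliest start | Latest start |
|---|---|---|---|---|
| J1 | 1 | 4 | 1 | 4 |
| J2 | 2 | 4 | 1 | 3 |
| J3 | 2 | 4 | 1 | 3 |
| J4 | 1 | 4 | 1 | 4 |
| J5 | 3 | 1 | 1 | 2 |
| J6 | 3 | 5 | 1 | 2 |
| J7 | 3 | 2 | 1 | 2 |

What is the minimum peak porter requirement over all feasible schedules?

12

Early-start (J1@1, J2@1, J3@1, J4@1, J5@1, J6@1, J7@1) gives peak 24: s1:24  s2:16  s3:8  s4:0.
Shift J3→3, J5→2, J6→2, J7→2.
Schedule J1@1, J2@1, J3@3, J4@1, J5@2, J6@2, J7@2: s1:12  s2:12  s3:12  s4:12 — peak 12.
Total porter-shifts = 48 over 4 shifts ⇒ peak ≥ ⌈48/4⌉ = 12, so 12 is optimal.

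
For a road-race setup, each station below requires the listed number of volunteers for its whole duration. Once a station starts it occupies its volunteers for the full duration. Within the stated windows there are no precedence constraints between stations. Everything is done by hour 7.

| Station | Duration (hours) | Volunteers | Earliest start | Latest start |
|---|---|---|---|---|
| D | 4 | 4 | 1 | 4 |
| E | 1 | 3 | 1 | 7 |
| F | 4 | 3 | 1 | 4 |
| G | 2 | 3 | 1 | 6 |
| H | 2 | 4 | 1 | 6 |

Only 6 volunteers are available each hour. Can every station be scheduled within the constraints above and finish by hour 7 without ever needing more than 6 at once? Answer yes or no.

no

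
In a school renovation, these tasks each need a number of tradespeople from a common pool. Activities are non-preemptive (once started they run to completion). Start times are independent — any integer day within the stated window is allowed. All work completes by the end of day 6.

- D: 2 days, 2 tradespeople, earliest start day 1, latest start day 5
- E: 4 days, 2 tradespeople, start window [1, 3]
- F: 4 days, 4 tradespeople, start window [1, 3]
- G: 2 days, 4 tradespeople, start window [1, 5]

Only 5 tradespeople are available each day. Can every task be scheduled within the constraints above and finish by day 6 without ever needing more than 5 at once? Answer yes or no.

no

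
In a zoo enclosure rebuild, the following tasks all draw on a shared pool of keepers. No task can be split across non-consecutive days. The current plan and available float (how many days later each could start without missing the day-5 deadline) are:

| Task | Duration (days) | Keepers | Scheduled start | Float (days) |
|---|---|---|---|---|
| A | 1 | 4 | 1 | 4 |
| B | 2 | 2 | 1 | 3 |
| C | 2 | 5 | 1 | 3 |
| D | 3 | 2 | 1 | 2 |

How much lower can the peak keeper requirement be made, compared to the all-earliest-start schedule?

Early-start peak: d1:13  d2:9  d3:2  d4:0  d5:0 ⇒ 13.
Leveled (A@1, B@2, C@4, D@1): d1:6  d2:4  d3:4  d4:5  d5:5 ⇒ 6.
Reduction 13 − 6 = 7.

7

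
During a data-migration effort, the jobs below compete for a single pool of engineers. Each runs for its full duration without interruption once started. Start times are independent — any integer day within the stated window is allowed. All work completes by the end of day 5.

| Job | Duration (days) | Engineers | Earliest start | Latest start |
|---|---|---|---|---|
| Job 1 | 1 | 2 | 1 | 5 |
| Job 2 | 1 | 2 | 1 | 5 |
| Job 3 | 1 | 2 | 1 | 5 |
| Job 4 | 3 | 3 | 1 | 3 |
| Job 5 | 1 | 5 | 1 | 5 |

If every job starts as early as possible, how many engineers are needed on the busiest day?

14

Early-start schedule: Job 1@1, Job 2@1, Job 3@1, Job 4@1, Job 5@1.
Load per day: day 1: 14, day 2: 3, day 3: 3, day 4: 0, day 5: 0.
Peak is 14.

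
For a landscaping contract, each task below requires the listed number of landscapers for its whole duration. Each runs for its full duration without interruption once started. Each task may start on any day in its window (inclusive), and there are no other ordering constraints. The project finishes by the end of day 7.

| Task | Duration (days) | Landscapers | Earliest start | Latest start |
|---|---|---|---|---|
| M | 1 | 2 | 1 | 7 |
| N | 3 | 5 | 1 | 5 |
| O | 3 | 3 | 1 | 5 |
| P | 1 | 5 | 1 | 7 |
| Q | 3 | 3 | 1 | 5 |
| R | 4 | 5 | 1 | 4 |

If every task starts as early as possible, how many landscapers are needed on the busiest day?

23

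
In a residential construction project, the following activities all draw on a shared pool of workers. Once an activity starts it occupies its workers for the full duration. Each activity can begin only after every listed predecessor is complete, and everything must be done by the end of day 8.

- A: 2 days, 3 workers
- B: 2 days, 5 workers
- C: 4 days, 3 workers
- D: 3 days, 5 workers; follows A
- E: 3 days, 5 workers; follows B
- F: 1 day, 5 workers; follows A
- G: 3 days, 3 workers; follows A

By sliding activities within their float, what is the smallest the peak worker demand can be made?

11

Early-start (A@1, B@1, C@1, D@3, E@3, F@3, G@3) gives peak 21: d1:11  d2:11  d3:21  d4:16  d5:13  d6:0  d7:0  d8:0.
Shift E→5, F→8, G→6.
Schedule A@1, B@1, C@1, D@3, E@5, F@8, G@6: d1:11  d2:11  d3:8  d4:8  d5:10  d6:8  d7:8  d8:8 — peak 11.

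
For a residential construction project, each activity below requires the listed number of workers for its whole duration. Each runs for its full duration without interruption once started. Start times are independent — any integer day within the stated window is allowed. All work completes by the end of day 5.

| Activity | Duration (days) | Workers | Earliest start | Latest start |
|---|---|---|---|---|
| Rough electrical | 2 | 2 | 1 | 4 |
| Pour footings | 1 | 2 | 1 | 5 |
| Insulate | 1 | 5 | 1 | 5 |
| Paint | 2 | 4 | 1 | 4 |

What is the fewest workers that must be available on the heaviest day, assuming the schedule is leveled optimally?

5

Early-start (Rough electrical@1, Pour footings@1, Insulate@1, Paint@1) gives peak 13: d1:13  d2:6  d3:0  d4:0  d5:0.
Shift Insulate→3, Paint→4.
Schedule Rough electrical@1, Pour footings@1, Insulate@3, Paint@4: d1:4  d2:2  d3:5  d4:4  d5:4 — peak 5.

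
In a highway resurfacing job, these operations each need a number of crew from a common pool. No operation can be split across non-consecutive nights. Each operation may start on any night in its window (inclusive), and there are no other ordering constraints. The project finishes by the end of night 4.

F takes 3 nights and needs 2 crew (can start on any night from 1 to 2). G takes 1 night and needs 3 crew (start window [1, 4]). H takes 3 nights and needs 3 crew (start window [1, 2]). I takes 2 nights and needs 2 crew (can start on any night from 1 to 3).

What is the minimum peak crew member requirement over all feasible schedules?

Early-start (F@1, G@1, H@1, I@1) gives peak 10: n1:10  n2:7  n3:5  n4:0.
Shift H→2.
Schedule F@1, G@1, H@2, I@1: n1:7  n2:7  n3:5  n4:3 — peak 7.

7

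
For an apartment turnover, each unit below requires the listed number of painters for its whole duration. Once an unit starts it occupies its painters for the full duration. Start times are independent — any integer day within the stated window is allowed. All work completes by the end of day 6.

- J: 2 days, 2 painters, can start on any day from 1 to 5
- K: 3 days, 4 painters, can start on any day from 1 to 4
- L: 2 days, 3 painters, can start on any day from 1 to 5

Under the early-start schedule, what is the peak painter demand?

Early-start schedule: J@1, K@1, L@1.
Load per day: day 1: 9, day 2: 9, day 3: 4, day 4: 0, day 5: 0, day 6: 0.
Peak is 9.

9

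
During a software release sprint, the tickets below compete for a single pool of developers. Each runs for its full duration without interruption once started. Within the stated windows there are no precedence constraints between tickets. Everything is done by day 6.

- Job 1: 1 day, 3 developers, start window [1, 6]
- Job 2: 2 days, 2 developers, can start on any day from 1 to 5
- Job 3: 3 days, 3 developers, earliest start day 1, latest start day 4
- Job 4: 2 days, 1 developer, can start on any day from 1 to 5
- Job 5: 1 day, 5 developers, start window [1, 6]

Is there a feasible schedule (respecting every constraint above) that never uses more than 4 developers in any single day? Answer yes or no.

no

The minimum achievable peak is 5; 4 < 5, so no feasible schedule stays within the cap.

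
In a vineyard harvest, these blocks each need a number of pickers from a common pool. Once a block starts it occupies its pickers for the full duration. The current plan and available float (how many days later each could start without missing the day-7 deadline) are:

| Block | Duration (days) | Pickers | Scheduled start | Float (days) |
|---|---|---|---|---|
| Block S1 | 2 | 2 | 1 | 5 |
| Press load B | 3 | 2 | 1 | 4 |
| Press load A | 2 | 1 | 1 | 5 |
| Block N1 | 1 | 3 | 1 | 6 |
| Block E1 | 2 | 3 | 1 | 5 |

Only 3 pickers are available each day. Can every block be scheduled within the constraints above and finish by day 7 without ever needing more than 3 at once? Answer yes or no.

no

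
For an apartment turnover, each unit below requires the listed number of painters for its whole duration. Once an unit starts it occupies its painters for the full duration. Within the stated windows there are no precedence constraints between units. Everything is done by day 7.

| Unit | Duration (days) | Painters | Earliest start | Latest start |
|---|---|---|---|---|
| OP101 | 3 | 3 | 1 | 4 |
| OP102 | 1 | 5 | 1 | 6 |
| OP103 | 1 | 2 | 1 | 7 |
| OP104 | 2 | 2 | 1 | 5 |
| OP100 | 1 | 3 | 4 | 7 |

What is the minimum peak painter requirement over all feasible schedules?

Early-start (OP101@1, OP102@1, OP103@1, OP104@1, OP100@4) gives peak 12: d1:12  d2:5  d3:3  d4:3  d5:0  d6:0  d7:0.
Shift OP102→4, OP104→2, OP100→5.
Schedule OP101@1, OP102@4, OP103@1, OP104@2, OP100@5: d1:5  d2:5  d3:5  d4:5  d5:3  d6:0  d7:0 — peak 5.

5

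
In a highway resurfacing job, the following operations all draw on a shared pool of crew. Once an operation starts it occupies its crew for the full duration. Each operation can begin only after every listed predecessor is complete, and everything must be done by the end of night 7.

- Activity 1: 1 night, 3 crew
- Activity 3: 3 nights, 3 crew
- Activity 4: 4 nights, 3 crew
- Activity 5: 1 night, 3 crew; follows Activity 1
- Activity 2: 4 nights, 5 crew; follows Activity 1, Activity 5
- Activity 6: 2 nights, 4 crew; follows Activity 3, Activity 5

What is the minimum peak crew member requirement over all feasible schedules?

9

Early-start (Activity 1@1, Activity 3@1, Activity 4@1, Activity 5@2, Activity 2@3, Activity 6@4) gives peak 12: n1:9  n2:9  n3:11  n4:12  n5:9  n6:5  n7:0.
Shift Activity 2→4, Activity 6→5.
Schedule Activity 1@1, Activity 3@1, Activity 4@1, Activity 5@2, Activity 2@4, Activity 6@5: n1:9  n2:9  n3:6  n4:8  n5:9  n6:9  n7:5 — peak 9.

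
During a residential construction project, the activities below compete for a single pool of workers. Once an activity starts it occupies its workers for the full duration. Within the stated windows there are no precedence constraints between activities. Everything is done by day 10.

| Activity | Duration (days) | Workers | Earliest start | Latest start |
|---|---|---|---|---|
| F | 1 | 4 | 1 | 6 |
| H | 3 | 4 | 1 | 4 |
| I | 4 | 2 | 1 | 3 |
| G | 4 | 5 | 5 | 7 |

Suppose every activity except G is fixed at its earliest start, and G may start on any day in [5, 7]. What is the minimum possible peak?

10

G@5: d1:10  d2:6  d3:6  d4:2  d5:5  d6:5  d7:5  d8:5  d9:0  d10:0 → peak 10
G@6: d1:10  d2:6  d3:6  d4:2  d5:0  d6:5  d7:5  d8:5  d9:5  d10:0 → peak 10
G@7: d1:10  d2:6  d3:6  d4:2  d5:0  d6:0  d7:5  d8:5  d9:5  d10:5 → peak 10
Best is G@5, peak 10.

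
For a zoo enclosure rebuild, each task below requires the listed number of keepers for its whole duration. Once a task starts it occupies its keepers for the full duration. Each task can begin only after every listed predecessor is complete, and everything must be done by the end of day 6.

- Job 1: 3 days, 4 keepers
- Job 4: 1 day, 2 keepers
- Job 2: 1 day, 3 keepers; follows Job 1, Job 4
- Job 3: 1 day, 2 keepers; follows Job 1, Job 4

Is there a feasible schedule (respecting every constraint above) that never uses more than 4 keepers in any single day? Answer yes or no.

Schedule Job 1@1, Job 4@4, Job 2@5, Job 3@6: d1:4  d2:4  d3:4  d4:2  d5:3  d6:2 — peak 4 ≤ 4.

yes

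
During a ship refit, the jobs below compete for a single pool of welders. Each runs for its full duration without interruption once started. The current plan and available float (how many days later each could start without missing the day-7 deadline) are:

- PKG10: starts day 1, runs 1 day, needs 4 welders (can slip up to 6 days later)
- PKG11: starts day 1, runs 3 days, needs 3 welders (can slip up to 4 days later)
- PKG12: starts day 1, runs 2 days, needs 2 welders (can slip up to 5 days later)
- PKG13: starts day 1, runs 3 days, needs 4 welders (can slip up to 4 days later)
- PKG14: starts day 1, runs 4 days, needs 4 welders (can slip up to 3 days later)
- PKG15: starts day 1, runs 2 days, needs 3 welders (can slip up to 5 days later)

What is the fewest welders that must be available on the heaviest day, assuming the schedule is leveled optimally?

8

Early-start (PKG10@1, PKG11@1, PKG12@1, PKG13@1, PKG14@1, PKG15@1) gives peak 20: d1:20  d2:16  d3:11  d4:4  d5:0  d6:0  d7:0.
Shift PKG12→2, PKG13→4, PKG14→4, PKG15→2.
Schedule PKG10@1, PKG11@1, PKG12@2, PKG13@4, PKG14@4, PKG15@2: d1:7  d2:8  d3:8  d4:8  d5:8  d6:8  d7:4 — peak 8.
Total welder-days = 51 over 7 days ⇒ peak ≥ ⌈51/7⌉ = 8, so 8 is optimal.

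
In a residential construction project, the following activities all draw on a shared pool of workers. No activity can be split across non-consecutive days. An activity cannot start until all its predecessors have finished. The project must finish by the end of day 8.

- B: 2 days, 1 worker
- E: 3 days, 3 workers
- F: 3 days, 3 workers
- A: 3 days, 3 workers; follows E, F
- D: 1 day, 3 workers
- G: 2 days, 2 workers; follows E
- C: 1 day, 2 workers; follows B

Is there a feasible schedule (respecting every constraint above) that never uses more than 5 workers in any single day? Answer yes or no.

The minimum achievable peak is 6; 5 < 6, so no feasible schedule stays within the cap.

no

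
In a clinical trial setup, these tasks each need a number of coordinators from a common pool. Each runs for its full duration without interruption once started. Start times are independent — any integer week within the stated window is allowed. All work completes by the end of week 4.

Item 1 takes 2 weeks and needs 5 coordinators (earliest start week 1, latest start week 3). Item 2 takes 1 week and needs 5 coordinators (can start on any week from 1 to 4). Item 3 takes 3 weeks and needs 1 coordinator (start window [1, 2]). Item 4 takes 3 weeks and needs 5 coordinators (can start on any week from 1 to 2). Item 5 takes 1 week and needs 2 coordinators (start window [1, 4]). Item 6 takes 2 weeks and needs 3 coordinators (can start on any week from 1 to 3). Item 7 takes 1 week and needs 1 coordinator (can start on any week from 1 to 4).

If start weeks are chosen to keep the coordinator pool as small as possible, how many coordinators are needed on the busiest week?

Early-start (Item 1@1, Item 2@1, Item 3@1, Item 4@1, Item 5@1, Item 6@1, Item 7@1) gives peak 22: w1:22  w2:14  w3:6  w4:0.
Shift Item 4→2, Item 5→3, Item 6→3, Item 7→4.
Schedule Item 1@1, Item 2@1, Item 3@1, Item 4@2, Item 5@3, Item 6@3, Item 7@4: w1:11  w2:11  w3:11  w4:9 — peak 11.
Total coordinator-weeks = 42 over 4 weeks ⇒ peak ≥ ⌈42/4⌉ = 11, so 11 is optimal.

11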